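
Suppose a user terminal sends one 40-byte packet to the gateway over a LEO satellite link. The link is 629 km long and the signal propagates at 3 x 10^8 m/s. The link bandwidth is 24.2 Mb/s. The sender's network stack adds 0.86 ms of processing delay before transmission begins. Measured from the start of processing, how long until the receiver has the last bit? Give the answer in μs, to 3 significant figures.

L = 40 × 8 = 320 bits.
Transmission delay = L/R = 320 / 24200000 = 13.2231 μs.
Propagation delay = d/s = 629000 m / 300000000 m/s = 2096.67 μs.
Plus processing delay 0.86 ms = 860 μs.
Total = 2970 μs.

2970 μs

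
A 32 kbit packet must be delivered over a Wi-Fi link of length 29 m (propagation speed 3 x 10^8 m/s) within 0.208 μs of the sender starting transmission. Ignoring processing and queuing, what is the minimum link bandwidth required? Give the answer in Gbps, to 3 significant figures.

287 Gbps

Propagation delay = 29 / 300000000 = 0.0966667 μs.
Transmission budget = 0.208 − 0.0966667 = 0.111333 μs.
R ≥ L / t_tx = 32000 bits / 1.11333e-07 s = 287 Gbps.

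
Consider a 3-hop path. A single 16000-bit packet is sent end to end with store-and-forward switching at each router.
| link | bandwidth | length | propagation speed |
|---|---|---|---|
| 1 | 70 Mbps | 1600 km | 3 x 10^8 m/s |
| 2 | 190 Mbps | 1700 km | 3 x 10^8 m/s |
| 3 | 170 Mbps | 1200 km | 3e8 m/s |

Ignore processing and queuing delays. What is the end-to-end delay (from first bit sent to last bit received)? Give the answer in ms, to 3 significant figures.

15.4 ms

Transmission delays (L/R per hop): 0.228571, 0.0842105, 0.0941176 ms; sum = 0.4069 ms.
Propagation delays (d/s per hop): 5.33333, 5.66667, 4 ms; sum = 15 ms.
End-to-end = 15.4 ms.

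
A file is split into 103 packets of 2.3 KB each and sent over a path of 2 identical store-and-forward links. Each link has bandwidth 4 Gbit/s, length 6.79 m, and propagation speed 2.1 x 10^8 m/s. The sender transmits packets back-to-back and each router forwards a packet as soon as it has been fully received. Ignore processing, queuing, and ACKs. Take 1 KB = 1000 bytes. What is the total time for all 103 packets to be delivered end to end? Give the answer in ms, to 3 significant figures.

0.478 ms

Per-hop transmission t_tx = L/R = 18400/4000000000 = 0.0046 ms.
Per-hop propagation t_prop = 6.79/210000000 = 3.23333e-05 ms.
Pipeline fill: first packet needs 2·t_tx to clear all hops; remaining 102 packets each add one t_tx.
Total = (2+103-1)·t_tx + 2·t_prop = 104·0.0046 + 2·3.23333e-05 = 0.478 ms.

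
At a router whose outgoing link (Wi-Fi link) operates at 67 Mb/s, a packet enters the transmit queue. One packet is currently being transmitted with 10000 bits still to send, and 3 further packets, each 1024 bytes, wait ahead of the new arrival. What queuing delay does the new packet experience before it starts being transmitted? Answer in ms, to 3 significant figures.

0.516 ms

Each queued packet: L/R = 8192/67000000 = 0.122269 ms.
3 queued → 0.366806 ms.
Plus remaining 10000 bits of current packet: 0.149254 ms.
Queuing delay = 0.516 ms.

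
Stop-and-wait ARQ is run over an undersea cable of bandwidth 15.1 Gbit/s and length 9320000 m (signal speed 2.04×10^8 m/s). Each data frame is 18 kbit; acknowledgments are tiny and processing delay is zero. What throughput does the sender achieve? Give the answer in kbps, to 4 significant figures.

197.0 kbps

t_tx = L/R = 18000/15100000000 = 1.19205e-06 s.
t_prop = 9320000/204000000 = 0.0456863 s; RTT = 0.0913725 s.
Cycle = t_tx + RTT = 0.0913737 s.
Throughput = L / cycle = 18000 / 0.0913737 = 197.0 kbps.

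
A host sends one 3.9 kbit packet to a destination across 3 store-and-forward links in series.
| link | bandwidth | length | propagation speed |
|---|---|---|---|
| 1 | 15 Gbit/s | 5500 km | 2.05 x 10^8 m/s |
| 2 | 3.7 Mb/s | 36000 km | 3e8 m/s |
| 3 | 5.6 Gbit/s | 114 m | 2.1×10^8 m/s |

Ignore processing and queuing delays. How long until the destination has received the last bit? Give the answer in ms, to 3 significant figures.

148 ms

L = 3900 bits.
Transmission delays (L/R per hop): 0.00026, 1.05405, 0.000696429 ms; sum = 1.05501 ms.
Propagation delays (d/s per hop): 26.8293, 120, 0.000542857 ms; sum = 146.83 ms.
End-to-end = 148 ms.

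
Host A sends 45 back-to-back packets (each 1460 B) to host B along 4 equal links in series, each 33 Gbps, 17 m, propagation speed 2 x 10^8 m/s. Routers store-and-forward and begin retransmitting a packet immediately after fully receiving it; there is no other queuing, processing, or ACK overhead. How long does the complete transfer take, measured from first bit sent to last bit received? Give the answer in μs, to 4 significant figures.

17.33 μs

Per-hop transmission t_tx = L/R = 11680/33000000000 = 0.353939 μs.
Per-hop propagation t_prop = 17/200000000 = 0.085 μs.
Pipeline fill: first packet needs 4·t_tx to clear all hops; remaining 44 packets each add one t_tx.
Total = (4+45-1)·t_tx + 4·t_prop = 48·0.353939 + 4·0.085 = 17.33 μs.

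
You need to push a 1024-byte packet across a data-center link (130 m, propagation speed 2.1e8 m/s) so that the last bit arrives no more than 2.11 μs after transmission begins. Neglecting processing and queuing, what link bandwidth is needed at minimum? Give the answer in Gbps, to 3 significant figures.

L = 8192 bits.
Propagation delay = 130 / 210000000 = 0.619048 μs.
Transmission budget = 2.11 − 0.619048 = 1.49095 μs.
R ≥ L / t_tx = 8192 bits / 1.49095e-06 s = 5.49 Gbps.

5.49 Gbps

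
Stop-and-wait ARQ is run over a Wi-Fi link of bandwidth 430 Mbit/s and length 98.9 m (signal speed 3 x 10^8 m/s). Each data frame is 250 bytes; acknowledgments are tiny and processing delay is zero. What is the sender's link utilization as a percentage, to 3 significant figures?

87.6 %

t_tx = L/R = 2000/430000000 = 4.65116e-06 s.
t_prop = 98.9/300000000 = 3.29667e-07 s; RTT = 6.59333e-07 s.
Cycle = t_tx + RTT = 5.3105e-06 s.
Utilization = t_tx / cycle = 4.65116e-06/5.3105e-06 = 87.6 %.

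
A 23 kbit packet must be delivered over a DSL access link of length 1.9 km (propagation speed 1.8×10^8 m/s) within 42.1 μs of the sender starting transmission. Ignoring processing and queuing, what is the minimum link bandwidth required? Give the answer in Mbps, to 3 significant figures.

Propagation delay = 1900 / 180000000 = 10.5556 μs.
Transmission budget = 42.1 − 10.5556 = 31.5444 μs.
R ≥ L / t_tx = 23000 bits / 3.15444e-05 s = 729 Mbps.

729 Mbps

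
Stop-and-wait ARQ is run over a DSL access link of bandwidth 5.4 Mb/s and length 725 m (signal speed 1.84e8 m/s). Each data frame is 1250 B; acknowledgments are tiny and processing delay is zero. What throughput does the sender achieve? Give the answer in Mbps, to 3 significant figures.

5.38 Mbps

t_tx = L/R = 10000/5400000 = 0.00185185 s.
t_prop = 725/184000000 = 3.94022e-06 s; RTT = 7.88043e-06 s.
Cycle = t_tx + RTT = 0.00185973 s.
Throughput = L / cycle = 10000 / 0.00185973 = 5.38 Mbps.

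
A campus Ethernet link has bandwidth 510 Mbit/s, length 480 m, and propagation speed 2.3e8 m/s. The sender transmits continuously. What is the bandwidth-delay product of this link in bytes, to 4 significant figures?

Propagation delay = 480 / 2.3e+08 = 2.08696e-06 s.
BDP = R × t_prop = 510000000 × 2.08696e-06 = 1064.35 bits.
In bytes: 1064.35/8 = 133.0 bytes.

133.0 bytes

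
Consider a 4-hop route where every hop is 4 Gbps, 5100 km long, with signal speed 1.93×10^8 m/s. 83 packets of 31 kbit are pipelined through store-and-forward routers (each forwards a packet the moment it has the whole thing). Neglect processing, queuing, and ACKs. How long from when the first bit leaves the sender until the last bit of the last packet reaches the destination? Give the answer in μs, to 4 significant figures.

Per-hop transmission t_tx = L/R = 31000/4000000000 = 7.75 μs.
Per-hop propagation t_prop = 5100000/193000000 = 26424.9 μs.
Pipeline fill: first packet needs 4·t_tx to clear all hops; remaining 82 packets each add one t_tx.
Total = (4+83-1)·t_tx + 4·t_prop = 86·7.75 + 4·26424.9 = 106400 μs.

106400 μs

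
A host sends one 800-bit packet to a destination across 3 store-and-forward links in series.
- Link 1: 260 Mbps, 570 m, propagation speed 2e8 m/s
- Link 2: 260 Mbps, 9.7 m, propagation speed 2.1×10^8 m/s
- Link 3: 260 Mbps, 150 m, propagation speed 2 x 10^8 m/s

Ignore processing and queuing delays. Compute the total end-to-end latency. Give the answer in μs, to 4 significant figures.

12.88 μs

Transmission delay per hop = L/R = 800/260000000 = 3.07692 μs; 3 hops → 9.23077 μs.
Propagation delays (d/s per hop): 2.85, 0.0461905, 0.75 μs; sum = 3.64619 μs.
End-to-end = 12.88 μs.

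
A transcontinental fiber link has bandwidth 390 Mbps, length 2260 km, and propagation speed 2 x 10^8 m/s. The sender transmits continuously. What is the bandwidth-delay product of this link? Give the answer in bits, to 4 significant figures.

4407000 bits

Propagation delay = 2260000 / 200000000 = 0.0113 s.
BDP = R × t_prop = 390000000 × 0.0113 = 4407000 bits.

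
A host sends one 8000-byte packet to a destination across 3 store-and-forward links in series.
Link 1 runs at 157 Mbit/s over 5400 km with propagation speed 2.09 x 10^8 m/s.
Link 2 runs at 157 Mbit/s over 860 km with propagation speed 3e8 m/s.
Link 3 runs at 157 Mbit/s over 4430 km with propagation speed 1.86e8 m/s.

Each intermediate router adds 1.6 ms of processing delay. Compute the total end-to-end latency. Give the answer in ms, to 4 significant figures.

56.94 ms

L = 8000 × 8 = 64000 bits.
Transmission delay per hop = L/R = 64000/157000000 = 0.407643 ms; 3 hops → 1.22293 ms.
Propagation delays (d/s per hop): 25.8373, 2.86667, 23.8172 ms; sum = 52.5212 ms.
Processing at 2 router(s): 2 × 1.6 ms = 3.2 ms.
End-to-end = 56.94 ms.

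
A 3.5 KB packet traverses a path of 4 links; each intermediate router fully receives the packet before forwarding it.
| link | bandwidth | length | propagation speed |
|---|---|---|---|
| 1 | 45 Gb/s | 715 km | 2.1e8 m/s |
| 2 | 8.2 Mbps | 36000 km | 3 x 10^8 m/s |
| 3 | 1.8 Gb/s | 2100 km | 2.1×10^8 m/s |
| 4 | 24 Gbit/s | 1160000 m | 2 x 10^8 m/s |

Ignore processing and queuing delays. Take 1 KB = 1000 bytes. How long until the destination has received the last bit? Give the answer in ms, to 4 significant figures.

L = 28000 bits.
Transmission delays (L/R per hop): 0.000622222, 3.41463, 0.0155556, 0.00116667 ms; sum = 3.43198 ms.
Propagation delays (d/s per hop): 3.40476, 120, 10, 5.8 ms; sum = 139.205 ms.
End-to-end = 142.6 ms.

142.6 ms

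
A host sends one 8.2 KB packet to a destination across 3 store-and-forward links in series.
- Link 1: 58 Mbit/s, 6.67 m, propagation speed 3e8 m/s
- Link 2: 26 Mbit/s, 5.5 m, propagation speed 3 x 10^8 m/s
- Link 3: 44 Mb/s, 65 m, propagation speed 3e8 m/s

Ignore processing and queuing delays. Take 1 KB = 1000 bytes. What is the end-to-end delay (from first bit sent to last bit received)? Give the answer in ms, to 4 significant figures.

5.145 ms

L = 65600 bits.
Transmission delays (L/R per hop): 1.13103, 2.52308, 1.49091 ms; sum = 5.14502 ms.
Propagation delays (d/s per hop): 2.22333e-05, 1.83333e-05, 0.000216667 ms; sum = 0.000257233 ms.
End-to-end = 5.145 ms.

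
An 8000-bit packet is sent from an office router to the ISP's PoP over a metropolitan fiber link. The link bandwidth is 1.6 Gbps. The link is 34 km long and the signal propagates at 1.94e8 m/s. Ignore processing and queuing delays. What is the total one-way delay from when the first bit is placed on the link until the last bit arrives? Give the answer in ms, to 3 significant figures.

Transmission delay = L/R = 8000 / 1600000000 = 0.005 ms.
Propagation delay = d/s = 34000 m / 194000000 m/s = 0.175258 ms.
Total = 0.180 ms.

0.180 ms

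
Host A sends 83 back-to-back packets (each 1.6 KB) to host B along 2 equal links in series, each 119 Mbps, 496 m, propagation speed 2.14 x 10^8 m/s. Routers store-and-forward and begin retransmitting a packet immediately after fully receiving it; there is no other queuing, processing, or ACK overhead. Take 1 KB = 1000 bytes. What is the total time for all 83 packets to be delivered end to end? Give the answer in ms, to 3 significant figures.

9.04 ms

Per-hop transmission t_tx = L/R = 12800/119000000 = 0.107563 ms.
Per-hop propagation t_prop = 496/214000000 = 0.00231776 ms.
Pipeline fill: first packet needs 2·t_tx to clear all hops; remaining 82 packets each add one t_tx.
Total = (2+83-1)·t_tx + 2·t_prop = 84·0.107563 + 2·0.00231776 = 9.04 ms.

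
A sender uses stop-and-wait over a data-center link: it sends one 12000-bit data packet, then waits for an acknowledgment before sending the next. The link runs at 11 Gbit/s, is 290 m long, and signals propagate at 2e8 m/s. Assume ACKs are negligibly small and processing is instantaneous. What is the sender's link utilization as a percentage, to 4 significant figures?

27.33 %

t_tx = L/R = 12000/11000000000 = 1.09091e-06 s.
t_prop = 290/200000000 = 1.45e-06 s; RTT = 2.9e-06 s.
Cycle = t_tx + RTT = 3.99091e-06 s.
Utilization = t_tx / cycle = 1.09091e-06/3.99091e-06 = 27.33 %.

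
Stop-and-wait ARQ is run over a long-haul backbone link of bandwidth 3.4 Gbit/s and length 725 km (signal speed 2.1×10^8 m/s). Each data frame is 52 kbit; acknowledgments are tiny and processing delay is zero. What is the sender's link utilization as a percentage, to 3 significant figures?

0.221 %

t_tx = L/R = 52000/3400000000 = 1.52941e-05 s.
t_prop = 725000/210000000 = 0.00345238 s; RTT = 0.00690476 s.
Cycle = t_tx + RTT = 0.00692006 s.
Utilization = t_tx / cycle = 1.52941e-05/0.00692006 = 0.221 %.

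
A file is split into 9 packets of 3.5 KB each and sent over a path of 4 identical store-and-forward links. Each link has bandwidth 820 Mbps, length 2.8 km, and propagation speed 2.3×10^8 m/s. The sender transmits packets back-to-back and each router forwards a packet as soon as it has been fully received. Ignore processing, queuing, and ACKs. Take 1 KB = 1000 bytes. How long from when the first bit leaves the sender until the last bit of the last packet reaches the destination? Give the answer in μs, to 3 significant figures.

Per-hop transmission t_tx = L/R = 28000/820000000 = 34.1463 μs.
Per-hop propagation t_prop = 2800/2.3e+08 = 12.1739 μs.
Pipeline fill: first packet needs 4·t_tx to clear all hops; remaining 8 packets each add one t_tx.
Total = (4+9-1)·t_tx + 4·t_prop = 12·34.1463 + 4·12.1739 = 458 μs.

458 μs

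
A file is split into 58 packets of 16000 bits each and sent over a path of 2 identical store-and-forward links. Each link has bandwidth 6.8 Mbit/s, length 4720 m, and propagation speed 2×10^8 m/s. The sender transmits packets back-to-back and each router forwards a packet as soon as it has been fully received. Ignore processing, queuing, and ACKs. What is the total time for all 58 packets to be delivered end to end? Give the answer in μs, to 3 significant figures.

Per-hop transmission t_tx = L/R = 16000/6800000 = 2352.94 μs.
Per-hop propagation t_prop = 4720/200000000 = 23.6 μs.
Pipeline fill: first packet needs 2·t_tx to clear all hops; remaining 57 packets each add one t_tx.
Total = (2+58-1)·t_tx + 2·t_prop = 59·2352.94 + 2·23.6 = 139000 μs.

139000 μs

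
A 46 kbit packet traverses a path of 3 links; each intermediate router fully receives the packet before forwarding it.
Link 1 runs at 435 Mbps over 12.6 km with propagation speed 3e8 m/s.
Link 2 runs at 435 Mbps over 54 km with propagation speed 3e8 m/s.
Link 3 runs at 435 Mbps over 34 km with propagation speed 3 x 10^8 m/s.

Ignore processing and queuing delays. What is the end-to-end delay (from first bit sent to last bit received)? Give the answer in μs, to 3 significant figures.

L = 46000 bits.
Transmission delay per hop = L/R = 46000/435000000 = 105.747 μs; 3 hops → 317.241 μs.
Propagation delays (d/s per hop): 42, 180, 113.333 μs; sum = 335.333 μs.
End-to-end = 653 μs.

653 μs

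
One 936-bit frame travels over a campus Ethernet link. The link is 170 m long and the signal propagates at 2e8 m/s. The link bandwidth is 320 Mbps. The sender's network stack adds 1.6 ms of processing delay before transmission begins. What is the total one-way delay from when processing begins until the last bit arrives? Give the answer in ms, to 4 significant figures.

1.604 ms

Transmission delay = L/R = 936 / 320000000 = 0.002925 ms.
Propagation delay = d/s = 170 m / 200000000 m/s = 0.00085 ms.
Plus processing delay 1.6 ms = 1.6 ms.
Total = 1.604 ms.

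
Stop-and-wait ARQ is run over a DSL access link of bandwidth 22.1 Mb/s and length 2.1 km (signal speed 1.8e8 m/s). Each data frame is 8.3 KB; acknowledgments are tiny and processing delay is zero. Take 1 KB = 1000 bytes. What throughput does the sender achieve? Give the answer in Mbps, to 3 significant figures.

21.9 Mbps

t_tx = L/R = 66400/22100000 = 0.00300452 s.
t_prop = 2100/180000000 = 1.16667e-05 s; RTT = 2.33333e-05 s.
Cycle = t_tx + RTT = 0.00302786 s.
Throughput = L / cycle = 66400 / 0.00302786 = 21.9 Mbps.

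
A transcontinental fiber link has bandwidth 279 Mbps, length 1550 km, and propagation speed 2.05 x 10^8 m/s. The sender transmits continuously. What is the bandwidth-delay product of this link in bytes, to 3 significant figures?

Propagation delay = 1550000 / 2.05e+08 = 0.00756098 s.
BDP = R × t_prop = 279000000 × 0.00756098 = 2109510 bits.
In bytes: 2109510/8 = 264000 bytes.

264000 bytes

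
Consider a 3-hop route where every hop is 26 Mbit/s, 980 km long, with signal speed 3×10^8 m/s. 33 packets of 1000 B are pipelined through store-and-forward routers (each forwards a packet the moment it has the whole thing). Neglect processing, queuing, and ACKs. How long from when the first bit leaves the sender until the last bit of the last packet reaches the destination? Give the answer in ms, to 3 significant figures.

20.6 ms

Per-hop transmission t_tx = L/R = 8000/26000000 = 0.307692 ms.
Per-hop propagation t_prop = 980000/300000000 = 3.26667 ms.
Pipeline fill: first packet needs 3·t_tx to clear all hops; remaining 32 packets each add one t_tx.
Total = (3+33-1)·t_tx + 3·t_prop = 35·0.307692 + 3·3.26667 = 20.6 ms.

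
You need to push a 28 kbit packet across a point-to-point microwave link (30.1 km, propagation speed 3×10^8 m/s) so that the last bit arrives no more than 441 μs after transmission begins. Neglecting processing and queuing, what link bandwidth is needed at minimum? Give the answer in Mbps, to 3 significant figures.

Propagation delay = 30100 / 300000000 = 100.333 μs.
Transmission budget = 441 − 100.333 = 340.667 μs.
R ≥ L / t_tx = 28000 bits / 0.000340667 s = 82.2 Mbps.

82.2 Mbps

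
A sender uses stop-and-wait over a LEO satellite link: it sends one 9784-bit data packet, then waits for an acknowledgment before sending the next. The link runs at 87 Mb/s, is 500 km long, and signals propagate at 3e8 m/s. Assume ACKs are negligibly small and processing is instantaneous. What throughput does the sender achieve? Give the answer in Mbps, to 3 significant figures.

2.84 Mbps

t_tx = L/R = 9784/87000000 = 0.00011246 s.
t_prop = 500000/300000000 = 0.00166667 s; RTT = 0.00333333 s.
Cycle = t_tx + RTT = 0.00344579 s.
Throughput = L / cycle = 9784 / 0.00344579 = 2.84 Mbps.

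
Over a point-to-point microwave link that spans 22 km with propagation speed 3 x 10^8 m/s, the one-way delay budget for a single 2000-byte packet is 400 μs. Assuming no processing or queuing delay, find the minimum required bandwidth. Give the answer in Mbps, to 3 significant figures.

49.0 Mbps

L = 16000 bits.
Propagation delay = 22000 / 300000000 = 73.3333 μs.
Transmission budget = 400 − 73.3333 = 326.667 μs.
R ≥ L / t_tx = 16000 bits / 0.000326667 s = 49.0 Mbps.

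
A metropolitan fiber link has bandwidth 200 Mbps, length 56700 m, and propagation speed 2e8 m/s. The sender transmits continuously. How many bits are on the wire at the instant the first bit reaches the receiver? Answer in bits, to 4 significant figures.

56700 bits

Propagation delay = 56700 / 200000000 = 0.0002835 s.
BDP = R × t_prop = 200000000 × 0.0002835 = 56700 bits.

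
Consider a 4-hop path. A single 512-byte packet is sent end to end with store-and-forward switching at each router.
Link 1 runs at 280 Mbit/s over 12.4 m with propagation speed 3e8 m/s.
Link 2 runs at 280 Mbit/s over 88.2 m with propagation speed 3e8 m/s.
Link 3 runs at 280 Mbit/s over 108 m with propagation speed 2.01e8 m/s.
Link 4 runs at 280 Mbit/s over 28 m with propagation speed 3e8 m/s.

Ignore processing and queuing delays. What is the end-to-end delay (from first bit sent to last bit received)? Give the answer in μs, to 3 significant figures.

L = 512 × 8 = 4096 bits.
Transmission delay per hop = L/R = 4096/280000000 = 14.6286 μs; 4 hops → 58.5143 μs.
Propagation delays (d/s per hop): 0.0413333, 0.294, 0.537313, 0.0933333 μs; sum = 0.96598 μs.
End-to-end = 59.5 μs.

59.5 μs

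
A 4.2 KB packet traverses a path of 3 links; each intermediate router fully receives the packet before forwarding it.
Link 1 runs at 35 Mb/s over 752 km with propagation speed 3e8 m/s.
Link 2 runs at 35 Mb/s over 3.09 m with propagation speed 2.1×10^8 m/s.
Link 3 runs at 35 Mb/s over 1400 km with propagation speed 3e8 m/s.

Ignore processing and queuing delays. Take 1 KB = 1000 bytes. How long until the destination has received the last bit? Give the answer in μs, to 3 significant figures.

10100 μs

L = 33600 bits.
Transmission delay per hop = L/R = 33600/35000000 = 960 μs; 3 hops → 2880 μs.
Propagation delays (d/s per hop): 2506.67, 0.0147143, 4666.67 μs; sum = 7173.35 μs.
End-to-end = 10100 μs.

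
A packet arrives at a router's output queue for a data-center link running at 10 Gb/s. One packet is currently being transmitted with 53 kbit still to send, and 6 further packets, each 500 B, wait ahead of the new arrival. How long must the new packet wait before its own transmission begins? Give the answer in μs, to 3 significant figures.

7.70 μs

Each queued packet: L/R = 4000/10000000000 = 0.4 μs.
6 queued → 2.4 μs.
Plus remaining 53000 bits of current packet: 5.3 μs.
Queuing delay = 7.70 μs.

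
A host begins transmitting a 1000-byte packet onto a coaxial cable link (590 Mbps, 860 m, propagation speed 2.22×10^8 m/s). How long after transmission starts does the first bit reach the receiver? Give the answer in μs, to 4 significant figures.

First bit experiences only propagation delay: d/s = 860/2.22e+08 = 3.874 μs.

3.874 μs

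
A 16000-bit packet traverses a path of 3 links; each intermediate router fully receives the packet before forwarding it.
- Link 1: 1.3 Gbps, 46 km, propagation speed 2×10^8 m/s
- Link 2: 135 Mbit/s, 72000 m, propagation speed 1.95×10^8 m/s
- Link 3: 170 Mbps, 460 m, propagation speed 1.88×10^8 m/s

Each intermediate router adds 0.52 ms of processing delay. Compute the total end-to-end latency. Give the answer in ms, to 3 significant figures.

1.87 ms

Transmission delays (L/R per hop): 0.0123077, 0.118519, 0.0941176 ms; sum = 0.224944 ms.
Propagation delays (d/s per hop): 0.23, 0.369231, 0.00244681 ms; sum = 0.601678 ms.
Processing at 2 router(s): 2 × 0.52 ms = 1.04 ms.
End-to-end = 1.87 ms.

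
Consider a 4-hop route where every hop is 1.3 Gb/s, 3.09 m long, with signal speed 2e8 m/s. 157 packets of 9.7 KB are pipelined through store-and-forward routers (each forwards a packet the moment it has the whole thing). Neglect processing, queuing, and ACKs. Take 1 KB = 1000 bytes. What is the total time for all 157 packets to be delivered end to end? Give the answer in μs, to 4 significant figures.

Per-hop transmission t_tx = L/R = 77600/1300000000 = 59.6923 μs.
Per-hop propagation t_prop = 3.09/200000000 = 0.01545 μs.
Pipeline fill: first packet needs 4·t_tx to clear all hops; remaining 156 packets each add one t_tx.
Total = (4+157-1)·t_tx + 4·t_prop = 160·59.6923 + 4·0.01545 = 9551 μs.

9551 μs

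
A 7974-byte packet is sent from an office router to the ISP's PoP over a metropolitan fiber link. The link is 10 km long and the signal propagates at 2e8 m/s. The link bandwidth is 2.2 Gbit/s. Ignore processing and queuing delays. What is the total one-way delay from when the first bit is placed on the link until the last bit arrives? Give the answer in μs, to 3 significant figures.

L = 7974 × 8 = 63792 bits.
Transmission delay = L/R = 63792 / 2200000000 = 28.9964 μs.
Propagation delay = d/s = 10000 m / 200000000 m/s = 50 μs.
Total = 79.0 μs.

79.0 μs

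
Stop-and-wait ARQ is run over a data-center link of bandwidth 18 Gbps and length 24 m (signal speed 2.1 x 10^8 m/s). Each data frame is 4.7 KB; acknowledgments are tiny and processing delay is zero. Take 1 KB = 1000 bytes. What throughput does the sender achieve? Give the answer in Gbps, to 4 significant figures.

16.22 Gbps

t_tx = L/R = 37600/18000000000 = 2.08889e-06 s.
t_prop = 24/210000000 = 1.14286e-07 s; RTT = 2.28571e-07 s.
Cycle = t_tx + RTT = 2.31746e-06 s.
Throughput = L / cycle = 37600 / 2.31746e-06 = 16.22 Gbps.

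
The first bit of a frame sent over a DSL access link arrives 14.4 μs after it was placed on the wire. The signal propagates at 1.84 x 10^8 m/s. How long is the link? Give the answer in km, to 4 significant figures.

2.650 km

d = s × t_prop = 184000000 × 1.44e-05 = 2.650 km.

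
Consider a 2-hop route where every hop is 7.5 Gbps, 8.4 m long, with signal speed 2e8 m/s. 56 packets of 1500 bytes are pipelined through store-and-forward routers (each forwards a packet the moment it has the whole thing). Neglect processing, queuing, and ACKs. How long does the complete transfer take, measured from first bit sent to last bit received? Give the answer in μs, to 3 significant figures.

Per-hop transmission t_tx = L/R = 12000/7500000000 = 1.6 μs.
Per-hop propagation t_prop = 8.4/200000000 = 0.042 μs.
Pipeline fill: first packet needs 2·t_tx to clear all hops; remaining 55 packets each add one t_tx.
Total = (2+56-1)·t_tx + 2·t_prop = 57·1.6 + 2·0.042 = 91.3 μs.

91.3 μs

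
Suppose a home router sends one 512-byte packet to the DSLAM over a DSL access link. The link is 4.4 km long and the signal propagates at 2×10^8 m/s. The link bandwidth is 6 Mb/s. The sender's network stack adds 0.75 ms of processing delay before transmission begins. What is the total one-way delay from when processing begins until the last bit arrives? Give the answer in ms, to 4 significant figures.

L = 512 × 8 = 4096 bits.
Transmission delay = L/R = 4096 / 6000000 = 0.682667 ms.
Propagation delay = d/s = 4400 m / 200000000 m/s = 0.022 ms.
Plus processing delay 0.75 ms = 0.75 ms.
Total = 1.455 ms.

1.455 ms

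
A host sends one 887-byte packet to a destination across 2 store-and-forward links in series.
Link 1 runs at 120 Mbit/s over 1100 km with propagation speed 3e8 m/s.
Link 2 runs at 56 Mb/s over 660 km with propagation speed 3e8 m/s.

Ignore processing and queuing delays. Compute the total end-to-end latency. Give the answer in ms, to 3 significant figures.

6.05 ms

L = 887 × 8 = 7096 bits.
Transmission delays (L/R per hop): 0.0591333, 0.126714 ms; sum = 0.185848 ms.
Propagation delays (d/s per hop): 3.66667, 2.2 ms; sum = 5.86667 ms.
End-to-end = 6.05 ms.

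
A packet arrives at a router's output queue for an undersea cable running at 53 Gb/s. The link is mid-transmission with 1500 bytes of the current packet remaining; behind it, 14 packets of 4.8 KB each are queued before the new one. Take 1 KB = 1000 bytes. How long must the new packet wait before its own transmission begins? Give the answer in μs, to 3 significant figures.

Each queued packet: L/R = 38400/53000000000 = 0.724528 μs.
14 queued → 10.1434 μs.
Plus remaining 12000 bits of current packet: 0.226415 μs.
Queuing delay = 10.4 μs.

10.4 μs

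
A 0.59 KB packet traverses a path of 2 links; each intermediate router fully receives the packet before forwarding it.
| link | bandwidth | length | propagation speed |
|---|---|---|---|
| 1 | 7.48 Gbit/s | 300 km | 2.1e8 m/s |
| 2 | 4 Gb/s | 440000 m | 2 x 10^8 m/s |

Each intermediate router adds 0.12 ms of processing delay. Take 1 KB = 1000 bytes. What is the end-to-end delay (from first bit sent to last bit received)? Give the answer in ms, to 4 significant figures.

L = 4720 bits.
Transmission delays (L/R per hop): 0.000631016, 0.00118 ms; sum = 0.00181102 ms.
Propagation delays (d/s per hop): 1.42857, 2.2 ms; sum = 3.62857 ms.
Processing at 1 router(s): 1 × 0.12 ms = 0.12 ms.
End-to-end = 3.750 ms.

3.750 ms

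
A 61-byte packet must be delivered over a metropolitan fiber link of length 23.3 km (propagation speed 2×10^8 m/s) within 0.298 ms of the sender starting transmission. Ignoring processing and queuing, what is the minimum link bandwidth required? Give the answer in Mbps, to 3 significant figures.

2.69 Mbps

L = 488 bits.
Propagation delay = 23300 / 200000000 = 0.1165 ms.
Transmission budget = 0.298 − 0.1165 = 0.1815 ms.
R ≥ L / t_tx = 488 bits / 0.0001815 s = 2.69 Mbps.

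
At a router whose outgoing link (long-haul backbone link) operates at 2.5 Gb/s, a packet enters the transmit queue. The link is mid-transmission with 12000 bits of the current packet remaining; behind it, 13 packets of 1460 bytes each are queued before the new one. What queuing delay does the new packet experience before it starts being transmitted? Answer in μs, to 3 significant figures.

65.5 μs

Each queued packet: L/R = 11680/2500000000 = 4.672 μs.
13 queued → 60.736 μs.
Plus remaining 12000 bits of current packet: 4.8 μs.
Queuing delay = 65.5 μs.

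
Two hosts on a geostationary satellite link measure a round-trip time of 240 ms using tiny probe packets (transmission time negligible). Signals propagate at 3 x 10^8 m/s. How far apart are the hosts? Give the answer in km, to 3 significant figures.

36000 km

One-way propagation = RTT/2 = 120 ms.
d = s × t = 300000000 × 0.12 = 36000 km.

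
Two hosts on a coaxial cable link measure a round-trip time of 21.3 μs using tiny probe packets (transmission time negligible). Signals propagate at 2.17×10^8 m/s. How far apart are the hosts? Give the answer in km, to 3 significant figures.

One-way propagation = RTT/2 = 10.65 μs.
d = s × t = 217000000 × 1.065e-05 = 2.31 km.

2.31 km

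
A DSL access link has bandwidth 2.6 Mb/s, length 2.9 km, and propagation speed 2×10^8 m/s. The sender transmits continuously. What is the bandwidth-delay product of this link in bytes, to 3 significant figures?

Propagation delay = 2900 / 200000000 = 1.45e-05 s.
BDP = R × t_prop = 2600000 × 1.45e-05 = 37.7 bits.
In bytes: 37.7/8 = 4.71 bytes.

4.71 bytes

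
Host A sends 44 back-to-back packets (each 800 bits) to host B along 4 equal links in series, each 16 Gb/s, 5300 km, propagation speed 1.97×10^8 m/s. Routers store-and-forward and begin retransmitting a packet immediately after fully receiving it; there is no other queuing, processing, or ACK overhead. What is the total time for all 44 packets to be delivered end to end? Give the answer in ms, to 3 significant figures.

108 ms

Per-hop transmission t_tx = L/R = 800/16000000000 = 5e-05 ms.
Per-hop propagation t_prop = 5300000/197000000 = 26.9036 ms.
Pipeline fill: first packet needs 4·t_tx to clear all hops; remaining 43 packets each add one t_tx.
Total = (4+44-1)·t_tx + 4·t_prop = 47·5e-05 + 4·26.9036 = 108 ms.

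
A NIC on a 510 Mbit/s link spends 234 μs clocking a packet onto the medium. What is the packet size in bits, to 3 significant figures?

119000 bits

L = R × t_tx = 510000000 b/s × 0.000234 s = 119340 bits.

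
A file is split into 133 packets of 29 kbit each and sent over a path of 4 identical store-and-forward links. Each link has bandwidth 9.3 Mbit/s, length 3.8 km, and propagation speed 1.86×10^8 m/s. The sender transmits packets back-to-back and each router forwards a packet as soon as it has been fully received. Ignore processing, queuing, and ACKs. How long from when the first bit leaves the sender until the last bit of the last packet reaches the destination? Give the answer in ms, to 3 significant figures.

Per-hop transmission t_tx = L/R = 29000/9300000 = 3.11828 ms.
Per-hop propagation t_prop = 3800/186000000 = 0.0204301 ms.
Pipeline fill: first packet needs 4·t_tx to clear all hops; remaining 132 packets each add one t_tx.
Total = (4+133-1)·t_tx + 4·t_prop = 136·3.11828 + 4·0.0204301 = 424 ms.

424 ms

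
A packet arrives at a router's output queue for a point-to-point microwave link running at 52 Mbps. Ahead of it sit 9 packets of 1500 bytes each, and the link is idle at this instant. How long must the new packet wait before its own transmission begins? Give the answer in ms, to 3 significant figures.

2.08 ms

Each queued packet: L/R = 12000/52000000 = 0.230769 ms.
9 queued → 2.07692 ms.
Queuing delay = 2.08 ms.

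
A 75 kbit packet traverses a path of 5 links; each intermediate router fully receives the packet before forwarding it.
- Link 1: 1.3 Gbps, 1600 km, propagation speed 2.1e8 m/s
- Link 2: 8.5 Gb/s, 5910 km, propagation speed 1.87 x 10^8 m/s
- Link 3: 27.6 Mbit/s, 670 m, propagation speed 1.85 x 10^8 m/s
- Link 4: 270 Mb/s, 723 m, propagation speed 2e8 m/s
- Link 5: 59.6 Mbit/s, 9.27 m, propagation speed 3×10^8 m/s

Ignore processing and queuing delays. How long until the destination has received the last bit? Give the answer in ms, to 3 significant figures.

43.6 ms

L = 75000 bits.
Transmission delays (L/R per hop): 0.0576923, 0.00882353, 2.71739, 0.277778, 1.25839 ms; sum = 4.32007 ms.
Propagation delays (d/s per hop): 7.61905, 31.6043, 0.00362162, 0.003615, 3.09e-05 ms; sum = 39.2306 ms.
End-to-end = 43.6 ms.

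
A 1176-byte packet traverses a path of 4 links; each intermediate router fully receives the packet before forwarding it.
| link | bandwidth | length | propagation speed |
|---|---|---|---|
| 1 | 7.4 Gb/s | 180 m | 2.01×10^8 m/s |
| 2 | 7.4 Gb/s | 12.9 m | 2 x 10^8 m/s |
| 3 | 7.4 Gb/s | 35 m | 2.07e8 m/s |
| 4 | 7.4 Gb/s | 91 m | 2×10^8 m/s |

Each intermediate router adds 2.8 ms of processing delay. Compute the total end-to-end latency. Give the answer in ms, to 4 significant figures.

8.407 ms

L = 1176 × 8 = 9408 bits.
Transmission delay per hop = L/R = 9408/7400000000 = 0.00127135 ms; 4 hops → 0.00508541 ms.
Propagation delays (d/s per hop): 0.000895522, 6.45e-05, 0.000169082, 0.000455 ms; sum = 0.0015841 ms.
Processing at 3 router(s): 3 × 2.8 ms = 8.4 ms.
End-to-end = 8.407 ms.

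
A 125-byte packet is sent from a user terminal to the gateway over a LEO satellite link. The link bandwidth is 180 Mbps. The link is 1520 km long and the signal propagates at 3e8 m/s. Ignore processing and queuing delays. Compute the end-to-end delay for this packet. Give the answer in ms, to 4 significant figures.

L = 125 × 8 = 1000 bits.
Transmission delay = L/R = 1000 / 180000000 = 0.00555556 ms.
Propagation delay = d/s = 1520000 m / 300000000 m/s = 5.06667 ms.
Total = 5.072 ms.

5.072 ms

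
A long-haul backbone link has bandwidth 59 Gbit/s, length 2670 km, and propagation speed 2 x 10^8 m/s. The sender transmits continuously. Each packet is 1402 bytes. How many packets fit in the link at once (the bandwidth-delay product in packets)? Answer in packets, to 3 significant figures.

Propagation delay = 2670000 / 200000000 = 0.01335 s.
BDP = R × t_prop = 59000000000 × 0.01335 = 787650000 bits.
In packets of 11216 bits: 70200 packets.

70200 packets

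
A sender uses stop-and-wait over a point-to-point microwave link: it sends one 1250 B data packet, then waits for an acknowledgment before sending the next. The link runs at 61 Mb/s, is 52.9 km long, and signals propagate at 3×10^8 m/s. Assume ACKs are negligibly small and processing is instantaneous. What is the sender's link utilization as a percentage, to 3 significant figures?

t_tx = L/R = 10000/61000000 = 0.000163934 s.
t_prop = 52900/300000000 = 0.000176333 s; RTT = 0.000352667 s.
Cycle = t_tx + RTT = 0.000516601 s.
Utilization = t_tx / cycle = 0.000163934/0.000516601 = 31.7 %.

31.7 %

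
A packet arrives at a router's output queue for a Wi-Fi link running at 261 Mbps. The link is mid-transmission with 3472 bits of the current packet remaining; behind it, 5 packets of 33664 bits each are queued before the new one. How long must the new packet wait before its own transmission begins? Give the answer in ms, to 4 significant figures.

Each queued packet: L/R = 33664/261000000 = 0.128981 ms.
5 queued → 0.644904 ms.
Plus remaining 3472 bits of current packet: 0.0133027 ms.
Queuing delay = 0.6582 ms.

0.6582 ms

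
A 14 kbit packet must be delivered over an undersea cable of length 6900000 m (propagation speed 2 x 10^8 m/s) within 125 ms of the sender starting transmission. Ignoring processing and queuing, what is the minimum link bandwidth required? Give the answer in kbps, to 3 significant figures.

155 kbps

Propagation delay = 6900000 / 200000000 = 34.5 ms.
Transmission budget = 125 − 34.5 = 90.5 ms.
R ≥ L / t_tx = 14000 bits / 0.0905 s = 155 kbps.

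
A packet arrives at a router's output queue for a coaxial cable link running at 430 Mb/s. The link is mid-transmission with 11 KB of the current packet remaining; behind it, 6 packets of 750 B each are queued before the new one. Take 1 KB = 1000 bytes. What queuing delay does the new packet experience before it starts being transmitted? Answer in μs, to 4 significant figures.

288.4 μs

Each queued packet: L/R = 6000/430000000 = 13.9535 μs.
6 queued → 83.7209 μs.
Plus remaining 88000 bits of current packet: 204.651 μs.
Queuing delay = 288.4 μs.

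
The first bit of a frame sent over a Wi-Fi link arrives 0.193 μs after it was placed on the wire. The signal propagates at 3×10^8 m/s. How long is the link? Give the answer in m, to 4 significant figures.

d = s × t_prop = 300000000 × 1.93e-07 = 57.90 m.

57.90 m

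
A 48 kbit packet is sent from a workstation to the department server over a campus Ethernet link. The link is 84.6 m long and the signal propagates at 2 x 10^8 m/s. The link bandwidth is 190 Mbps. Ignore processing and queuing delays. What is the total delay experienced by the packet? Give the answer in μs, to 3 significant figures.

L = 48000 bits.
Transmission delay = L/R = 48000 / 190000000 = 252.632 μs.
Propagation delay = d/s = 84.6 m / 200000000 m/s = 0.423 μs.
Total = 253 μs.

253 μs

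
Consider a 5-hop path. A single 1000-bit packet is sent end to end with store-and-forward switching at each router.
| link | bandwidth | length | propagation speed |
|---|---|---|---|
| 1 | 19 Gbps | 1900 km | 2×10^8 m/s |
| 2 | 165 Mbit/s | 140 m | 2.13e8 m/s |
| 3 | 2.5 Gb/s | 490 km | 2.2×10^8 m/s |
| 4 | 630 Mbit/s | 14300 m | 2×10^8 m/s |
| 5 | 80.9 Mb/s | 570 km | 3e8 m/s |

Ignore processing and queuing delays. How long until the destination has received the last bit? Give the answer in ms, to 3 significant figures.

13.7 ms

Transmission delays (L/R per hop): 5.26316e-05, 0.00606061, 0.0004, 0.0015873, 0.0123609 ms; sum = 0.0204615 ms.
Propagation delays (d/s per hop): 9.5, 0.000657277, 2.22727, 0.0715, 1.9 ms; sum = 13.6994 ms.
End-to-end = 13.7 ms.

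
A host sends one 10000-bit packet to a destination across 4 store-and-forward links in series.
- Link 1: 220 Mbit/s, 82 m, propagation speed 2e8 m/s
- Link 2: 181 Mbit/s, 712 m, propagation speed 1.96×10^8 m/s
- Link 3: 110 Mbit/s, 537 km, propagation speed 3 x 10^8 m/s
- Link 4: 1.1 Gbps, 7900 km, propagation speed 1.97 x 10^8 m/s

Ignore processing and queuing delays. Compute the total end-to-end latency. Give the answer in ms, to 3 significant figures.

42.1 ms

Transmission delays (L/R per hop): 0.0454545, 0.0552486, 0.0909091, 0.00909091 ms; sum = 0.200703 ms.
Propagation delays (d/s per hop): 0.00041, 0.00363265, 1.79, 40.1015 ms; sum = 41.8956 ms.
End-to-end = 42.1 ms.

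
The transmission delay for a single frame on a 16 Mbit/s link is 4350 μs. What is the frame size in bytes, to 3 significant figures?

L = R × t_tx = 16000000 b/s × 0.00435 s = 69600 bits.
In bytes: 69600 / 8 = 8700 bytes.

8700 bytes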